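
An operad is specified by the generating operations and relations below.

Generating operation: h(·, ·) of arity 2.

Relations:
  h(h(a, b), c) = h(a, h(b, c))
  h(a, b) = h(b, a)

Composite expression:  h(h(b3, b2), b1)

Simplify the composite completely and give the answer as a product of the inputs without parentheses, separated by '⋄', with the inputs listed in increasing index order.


b1 ⋄ b2 ⋄ b3

Key point: h commutes, so take the b-inputs in any fixed order.
h(b3, b2) unparenthesizes to b3 ⋄ b2
h(h(b3, b2), b1) unparenthesizes to b3 ⋄ b2 ⋄ b1
reordering the factors by index: b1 ⋄ b2 ⋄ b3


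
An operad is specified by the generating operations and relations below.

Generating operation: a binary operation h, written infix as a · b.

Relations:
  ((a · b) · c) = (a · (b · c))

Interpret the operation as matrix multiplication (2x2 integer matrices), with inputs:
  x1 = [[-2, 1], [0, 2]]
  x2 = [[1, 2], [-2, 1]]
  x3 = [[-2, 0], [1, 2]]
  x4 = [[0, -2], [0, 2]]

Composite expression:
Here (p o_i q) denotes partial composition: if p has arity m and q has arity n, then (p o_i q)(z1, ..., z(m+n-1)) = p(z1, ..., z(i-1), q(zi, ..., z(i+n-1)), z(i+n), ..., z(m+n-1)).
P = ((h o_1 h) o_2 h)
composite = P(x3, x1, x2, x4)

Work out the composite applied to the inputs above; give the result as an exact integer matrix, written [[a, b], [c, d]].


(x1 · x2) = [[-4, -3], [-4, 2]]
(x3 · (x1 · x2)) = [[8, 6], [-12, 1]]
((x3 · (x1 · x2)) · x4) = [[0, -4], [0, 26]]

[[0, -4], [0, 26]]


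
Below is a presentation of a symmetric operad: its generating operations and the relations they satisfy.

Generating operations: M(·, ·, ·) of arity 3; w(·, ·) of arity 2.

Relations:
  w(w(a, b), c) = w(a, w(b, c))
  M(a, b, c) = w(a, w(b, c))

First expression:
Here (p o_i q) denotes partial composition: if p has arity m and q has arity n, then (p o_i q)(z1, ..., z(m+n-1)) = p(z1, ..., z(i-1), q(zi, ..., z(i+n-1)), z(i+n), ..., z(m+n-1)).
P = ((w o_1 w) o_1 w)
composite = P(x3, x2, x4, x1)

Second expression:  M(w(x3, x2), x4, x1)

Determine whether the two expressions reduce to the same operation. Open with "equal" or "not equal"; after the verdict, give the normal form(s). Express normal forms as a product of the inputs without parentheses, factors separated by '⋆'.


Reducing the first expression gives x3 ⋆ x2 ⋆ x4 ⋆ x1
Reducing the second expression gives x3 ⋆ x2 ⋆ x4 ⋆ x1
Both agree, so they are equal.

equal: each reduces to x3 ⋆ x2 ⋆ x4 ⋆ x1


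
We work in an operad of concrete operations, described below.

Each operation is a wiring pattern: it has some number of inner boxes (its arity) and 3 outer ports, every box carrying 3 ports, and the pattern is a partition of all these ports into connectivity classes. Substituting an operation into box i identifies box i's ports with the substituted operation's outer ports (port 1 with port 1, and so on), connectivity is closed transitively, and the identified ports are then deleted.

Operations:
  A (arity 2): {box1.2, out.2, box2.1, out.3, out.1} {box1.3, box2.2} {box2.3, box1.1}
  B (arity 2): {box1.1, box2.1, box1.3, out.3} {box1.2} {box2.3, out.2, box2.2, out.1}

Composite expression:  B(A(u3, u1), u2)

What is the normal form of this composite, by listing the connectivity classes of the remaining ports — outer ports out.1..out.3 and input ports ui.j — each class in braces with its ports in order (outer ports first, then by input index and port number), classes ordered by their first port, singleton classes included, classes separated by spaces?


{out.1, out.2, u2.2, u2.3} {out.3, u1.1, u2.1, u3.2} {u1.2, u3.3} {u1.3, u3.1}

After gluing at B, chains via deleted ports link the u-ports.
after A, the pattern on (u3, u1) reads {out.1, out.2, out.3, u1.1, u3.2} {u1.2, u3.3} {u1.3, u3.1} (out.j = its outer ports)
after B, the pattern on (u3, u1, u2) reads {out.1, out.2, u2.2, u2.3} {out.3, u1.1, u2.1, u3.2} {u1.2, u3.3} {u1.3, u3.1} (out.j = its outer ports)


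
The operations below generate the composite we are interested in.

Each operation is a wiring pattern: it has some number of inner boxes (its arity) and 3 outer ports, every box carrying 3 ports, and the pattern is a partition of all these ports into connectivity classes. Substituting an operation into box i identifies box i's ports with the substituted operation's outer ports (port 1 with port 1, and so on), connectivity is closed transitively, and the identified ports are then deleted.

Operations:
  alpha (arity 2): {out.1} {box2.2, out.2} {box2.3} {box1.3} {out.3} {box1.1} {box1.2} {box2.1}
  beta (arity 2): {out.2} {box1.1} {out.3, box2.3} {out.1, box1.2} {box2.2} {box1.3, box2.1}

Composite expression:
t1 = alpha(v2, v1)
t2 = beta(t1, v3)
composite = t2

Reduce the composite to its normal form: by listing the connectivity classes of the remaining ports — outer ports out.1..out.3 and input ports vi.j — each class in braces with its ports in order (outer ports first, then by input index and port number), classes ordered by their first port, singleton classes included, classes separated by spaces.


{out.1, v1.2} {out.2} {out.3, v3.3} {v1.1} {v1.3} {v2.1} {v2.2} {v2.3} {v3.1} {v3.2}

Substituting into beta glues patterns; closure does the rest.
alpha over (v2, v1) gives {out.1} {out.2, v1.2} {out.3} {v1.1} {v1.3} {v2.1} {v2.2} {v2.3}, out.j being that stage's outer ports
beta over (v2, v1, v3) gives {out.1, v1.2} {out.2} {out.3, v3.3} {v1.1} {v1.3} {v2.1} {v2.2} {v2.3} {v3.1} {v3.2}, out.j being that stage's outer ports


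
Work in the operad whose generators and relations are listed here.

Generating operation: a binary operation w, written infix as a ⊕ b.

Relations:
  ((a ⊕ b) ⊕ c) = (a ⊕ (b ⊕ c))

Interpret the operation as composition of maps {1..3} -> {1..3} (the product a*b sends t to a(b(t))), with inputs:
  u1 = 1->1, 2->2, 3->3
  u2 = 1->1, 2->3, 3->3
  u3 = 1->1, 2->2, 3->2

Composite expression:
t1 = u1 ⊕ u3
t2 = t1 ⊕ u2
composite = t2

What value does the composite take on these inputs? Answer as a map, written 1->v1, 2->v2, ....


(u1 ⊕ u3) = 1->1, 2->2, 3->2
((u1 ⊕ u3) ⊕ u2) = 1->1, 2->2, 3->2

1->1, 2->2, 3->2


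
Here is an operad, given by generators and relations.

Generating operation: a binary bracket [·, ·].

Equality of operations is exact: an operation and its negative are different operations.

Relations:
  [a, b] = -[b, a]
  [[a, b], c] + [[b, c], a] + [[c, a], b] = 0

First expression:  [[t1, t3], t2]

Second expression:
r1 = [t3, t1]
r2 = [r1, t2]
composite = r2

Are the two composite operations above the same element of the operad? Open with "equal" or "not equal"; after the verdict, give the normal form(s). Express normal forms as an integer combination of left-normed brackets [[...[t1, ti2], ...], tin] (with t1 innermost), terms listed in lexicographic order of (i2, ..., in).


Normal form of the first expression: [[t1, t3], t2]
Normal form of the second expression: -[[t1, t3], t2]
The normal forms differ: not equal.

not equal; first: [[t1, t3], t2]; second: -[[t1, t3], t2]


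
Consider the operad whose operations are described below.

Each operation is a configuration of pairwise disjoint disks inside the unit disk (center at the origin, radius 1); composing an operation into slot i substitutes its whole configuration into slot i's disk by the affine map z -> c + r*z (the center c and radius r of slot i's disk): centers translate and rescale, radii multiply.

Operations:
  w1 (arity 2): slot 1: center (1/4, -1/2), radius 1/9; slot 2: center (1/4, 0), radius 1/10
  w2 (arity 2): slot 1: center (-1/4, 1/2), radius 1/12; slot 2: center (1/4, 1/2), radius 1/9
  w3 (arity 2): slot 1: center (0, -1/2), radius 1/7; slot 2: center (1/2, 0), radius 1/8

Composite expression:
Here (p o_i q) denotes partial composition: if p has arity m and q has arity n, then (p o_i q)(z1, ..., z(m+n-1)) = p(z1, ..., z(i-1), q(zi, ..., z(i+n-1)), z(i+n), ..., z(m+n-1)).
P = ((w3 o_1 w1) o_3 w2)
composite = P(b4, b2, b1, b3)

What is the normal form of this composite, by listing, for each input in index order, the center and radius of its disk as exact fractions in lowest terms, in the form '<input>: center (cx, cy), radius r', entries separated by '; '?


b1: center (15/32, 1/16), radius 1/96; b2: center (1/28, -1/2), radius 1/70; b3: center (17/32, 1/16), radius 1/72; b4: center (1/28, -4/7), radius 1/63

Nesting under w3 composes maps z -> c + r*z down each b-path.
input b4: composing its 2 substitution steps yields center (1/28, -4/7), radius 1/63
input b2: composing its 2 substitution steps yields center (1/28, -1/2), radius 1/70
input b1: composing its 2 substitution steps yields center (15/32, 1/16), radius 1/96
input b3: composing its 2 substitution steps yields center (17/32, 1/16), radius 1/72


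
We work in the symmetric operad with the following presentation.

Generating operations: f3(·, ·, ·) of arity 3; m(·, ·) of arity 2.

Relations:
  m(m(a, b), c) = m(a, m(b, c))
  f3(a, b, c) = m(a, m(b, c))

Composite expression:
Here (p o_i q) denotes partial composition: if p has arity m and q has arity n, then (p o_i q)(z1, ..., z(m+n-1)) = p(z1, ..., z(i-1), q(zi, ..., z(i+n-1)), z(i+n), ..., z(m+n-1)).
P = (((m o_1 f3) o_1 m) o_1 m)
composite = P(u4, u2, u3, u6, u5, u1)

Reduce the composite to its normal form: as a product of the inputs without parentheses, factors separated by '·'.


u4 · u2 · u3 · u6 · u5 · u1


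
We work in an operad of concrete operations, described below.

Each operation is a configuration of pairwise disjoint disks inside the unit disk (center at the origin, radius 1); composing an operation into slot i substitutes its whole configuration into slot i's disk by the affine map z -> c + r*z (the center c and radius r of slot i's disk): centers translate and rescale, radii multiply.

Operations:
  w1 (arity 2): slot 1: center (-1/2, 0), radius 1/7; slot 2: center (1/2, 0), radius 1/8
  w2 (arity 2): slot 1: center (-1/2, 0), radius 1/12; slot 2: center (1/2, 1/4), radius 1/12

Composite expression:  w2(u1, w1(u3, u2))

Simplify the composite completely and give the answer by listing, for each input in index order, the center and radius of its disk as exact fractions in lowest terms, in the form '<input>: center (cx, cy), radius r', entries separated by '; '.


u1: center (-1/2, 0), radius 1/12; u2: center (13/24, 1/4), radius 1/96; u3: center (11/24, 1/4), radius 1/84

Below w2, radii multiply path by path; the u-disk centers shift.
u1: after 1 affine step, its disk has center (-1/2, 0), radius 1/12
u3: after 2 affine steps, its disk has center (11/24, 1/4), radius 1/84
u2: after 2 affine steps, its disk has center (13/24, 1/4), radius 1/96


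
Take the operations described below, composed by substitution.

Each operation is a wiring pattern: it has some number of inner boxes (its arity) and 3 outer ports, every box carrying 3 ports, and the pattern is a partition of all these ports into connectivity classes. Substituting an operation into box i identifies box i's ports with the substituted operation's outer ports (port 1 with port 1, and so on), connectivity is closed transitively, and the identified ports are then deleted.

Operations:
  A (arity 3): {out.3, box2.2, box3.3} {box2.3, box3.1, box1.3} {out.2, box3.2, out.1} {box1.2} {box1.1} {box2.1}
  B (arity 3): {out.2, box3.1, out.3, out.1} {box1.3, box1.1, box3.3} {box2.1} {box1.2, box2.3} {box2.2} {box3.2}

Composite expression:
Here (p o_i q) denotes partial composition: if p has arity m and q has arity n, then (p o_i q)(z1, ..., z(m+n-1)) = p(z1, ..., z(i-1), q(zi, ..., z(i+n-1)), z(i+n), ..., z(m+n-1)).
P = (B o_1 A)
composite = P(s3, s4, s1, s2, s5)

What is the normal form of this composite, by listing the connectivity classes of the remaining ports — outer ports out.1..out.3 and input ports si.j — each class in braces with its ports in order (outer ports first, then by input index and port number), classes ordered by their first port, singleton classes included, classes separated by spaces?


{out.1, out.2, out.3, s5.1} {s1.1, s3.3, s4.3} {s1.2, s1.3, s2.3, s4.2, s5.3} {s2.1} {s2.2} {s3.1} {s3.2} {s4.1} {s5.2}

Two ports join when wires chain via B-identified ports.
through A, on inputs (s3, s4, s1): {out.1, out.2, s1.2} {out.3, s1.3, s4.2} {s1.1, s3.3, s4.3} {s3.1} {s3.2} {s4.1} (out.j = stage outer ports)
through B, on inputs (s3, s4, s1, s2, s5): {out.1, out.2, out.3, s5.1} {s1.1, s3.3, s4.3} {s1.2, s1.3, s2.3, s4.2, s5.3} {s2.1} {s2.2} {s3.1} {s3.2} {s4.1} {s5.2} (out.j = stage outer ports)


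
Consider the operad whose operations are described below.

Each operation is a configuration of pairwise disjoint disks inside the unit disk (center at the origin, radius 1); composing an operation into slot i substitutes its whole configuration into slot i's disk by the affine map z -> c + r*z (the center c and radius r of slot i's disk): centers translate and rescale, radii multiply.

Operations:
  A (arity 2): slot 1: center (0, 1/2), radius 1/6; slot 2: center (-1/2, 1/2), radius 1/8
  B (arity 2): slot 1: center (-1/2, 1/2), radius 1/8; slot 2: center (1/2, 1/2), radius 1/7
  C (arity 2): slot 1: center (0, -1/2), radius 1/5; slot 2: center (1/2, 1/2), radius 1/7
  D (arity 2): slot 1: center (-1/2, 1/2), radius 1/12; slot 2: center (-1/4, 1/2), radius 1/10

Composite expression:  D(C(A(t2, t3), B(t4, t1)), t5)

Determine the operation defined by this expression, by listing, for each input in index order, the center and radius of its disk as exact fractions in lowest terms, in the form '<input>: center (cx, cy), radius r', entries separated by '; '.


Only the slot chain above each t matters under D; compose those maps.
for t2, the 3-step affine chain lands on center (-1/2, 7/15), radius 1/360
for t3, the 3-step affine chain lands on center (-61/120, 7/15), radius 1/480
for t4, the 3-step affine chain lands on center (-13/28, 23/42), radius 1/672
for t1, the 3-step affine chain lands on center (-19/42, 23/42), radius 1/588
for t5, the 1-step affine chain lands on center (-1/4, 1/2), radius 1/10

t1: center (-19/42, 23/42), radius 1/588; t2: center (-1/2, 7/15), radius 1/360; t3: center (-61/120, 7/15), radius 1/480; t4: center (-13/28, 23/42), radius 1/672; t5: center (-1/4, 1/2), radius 1/10


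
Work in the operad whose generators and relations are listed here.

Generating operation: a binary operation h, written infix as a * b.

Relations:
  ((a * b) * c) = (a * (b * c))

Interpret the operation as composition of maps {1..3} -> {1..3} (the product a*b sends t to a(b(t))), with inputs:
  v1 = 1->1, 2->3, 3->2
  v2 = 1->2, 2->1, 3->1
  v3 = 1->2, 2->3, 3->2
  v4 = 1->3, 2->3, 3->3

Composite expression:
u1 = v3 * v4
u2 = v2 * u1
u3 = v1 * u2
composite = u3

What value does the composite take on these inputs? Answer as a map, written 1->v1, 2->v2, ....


1->1, 2->1, 3->1

(v3 * v4) = 1->2, 2->2, 3->2
(v2 * (v3 * v4)) = 1->1, 2->1, 3->1
(v1 * (v2 * (v3 * v4))) = 1->1, 2->1, 3->1


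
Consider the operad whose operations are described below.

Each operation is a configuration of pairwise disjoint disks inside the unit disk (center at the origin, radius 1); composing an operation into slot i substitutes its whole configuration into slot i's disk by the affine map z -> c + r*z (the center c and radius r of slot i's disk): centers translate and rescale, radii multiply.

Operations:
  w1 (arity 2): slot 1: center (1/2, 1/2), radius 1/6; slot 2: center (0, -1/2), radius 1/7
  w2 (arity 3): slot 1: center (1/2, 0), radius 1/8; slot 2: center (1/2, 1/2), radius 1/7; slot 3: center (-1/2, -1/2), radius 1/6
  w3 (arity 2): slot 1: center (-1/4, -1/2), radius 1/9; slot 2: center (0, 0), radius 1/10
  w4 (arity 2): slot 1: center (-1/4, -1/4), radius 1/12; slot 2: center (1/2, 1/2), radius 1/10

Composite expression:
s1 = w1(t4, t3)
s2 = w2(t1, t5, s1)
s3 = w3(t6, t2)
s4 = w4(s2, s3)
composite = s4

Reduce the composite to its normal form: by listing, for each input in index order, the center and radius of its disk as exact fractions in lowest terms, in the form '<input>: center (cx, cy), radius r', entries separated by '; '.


t1: center (-5/24, -1/4), radius 1/96; t2: center (1/2, 1/2), radius 1/100; t3: center (-7/24, -43/144), radius 1/504; t4: center (-41/144, -41/144), radius 1/432; t5: center (-5/24, -5/24), radius 1/84; t6: center (19/40, 9/20), radius 1/90

Nesting under w4 composes maps z -> c + r*z down each t-path.
input t1: applying the 2 nested substitutions gives center (-5/24, -1/4), radius 1/96
input t5: applying the 2 nested substitutions gives center (-5/24, -5/24), radius 1/84
input t4: applying the 3 nested substitutions gives center (-41/144, -41/144), radius 1/432
input t3: applying the 3 nested substitutions gives center (-7/24, -43/144), radius 1/504
input t6: applying the 2 nested substitutions gives center (19/40, 9/20), radius 1/90
input t2: applying the 2 nested substitutions gives center (1/2, 1/2), radius 1/100


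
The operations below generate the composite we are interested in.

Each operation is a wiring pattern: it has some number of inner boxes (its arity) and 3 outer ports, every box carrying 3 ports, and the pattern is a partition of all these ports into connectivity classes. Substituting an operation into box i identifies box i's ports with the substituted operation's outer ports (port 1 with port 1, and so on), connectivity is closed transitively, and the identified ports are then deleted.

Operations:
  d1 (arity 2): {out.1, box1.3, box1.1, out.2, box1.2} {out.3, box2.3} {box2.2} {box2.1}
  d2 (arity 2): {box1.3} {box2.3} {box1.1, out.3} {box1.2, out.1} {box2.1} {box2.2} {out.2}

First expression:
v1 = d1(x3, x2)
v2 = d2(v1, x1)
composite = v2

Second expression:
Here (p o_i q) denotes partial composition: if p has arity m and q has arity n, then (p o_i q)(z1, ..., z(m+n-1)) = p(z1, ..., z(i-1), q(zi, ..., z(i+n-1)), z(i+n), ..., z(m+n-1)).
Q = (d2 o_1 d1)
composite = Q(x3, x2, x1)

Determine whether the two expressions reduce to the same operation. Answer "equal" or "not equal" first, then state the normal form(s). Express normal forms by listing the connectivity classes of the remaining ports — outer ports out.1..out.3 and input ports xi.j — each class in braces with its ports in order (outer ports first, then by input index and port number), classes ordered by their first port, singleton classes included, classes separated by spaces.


equal; the common form is {out.1, out.3, x3.1, x3.2, x3.3} {out.2} {x1.1} {x1.2} {x1.3} {x2.1} {x2.2} {x2.3}

Reducing the first expression gives {out.1, out.3, x3.1, x3.2, x3.3} {out.2} {x1.1} {x1.2} {x1.3} {x2.1} {x2.2} {x2.3}
Reducing the second expression gives {out.1, out.3, x3.1, x3.2, x3.3} {out.2} {x1.1} {x1.2} {x1.3} {x2.1} {x2.2} {x2.3}
One common form — equal.


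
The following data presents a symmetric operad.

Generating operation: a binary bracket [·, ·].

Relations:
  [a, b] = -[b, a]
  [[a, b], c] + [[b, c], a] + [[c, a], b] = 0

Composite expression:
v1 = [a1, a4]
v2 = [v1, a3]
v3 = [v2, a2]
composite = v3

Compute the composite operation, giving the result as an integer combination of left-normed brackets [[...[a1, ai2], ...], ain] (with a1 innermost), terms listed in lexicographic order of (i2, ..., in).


[[[a1, a4], a3], a2]

Antisymmetry and Jacobi reduce to a1-anchored left-normed brackets.
Composite bracket: [[[a1, a4], a3], a2]
Full expansion: 8 signed words from ab - ba (2^3 = 8).
Coefficients come from the a1-initial words:
  a1a4a3a2 appears with sign +1, giving the term +[[[a1, a4], a3], a2]


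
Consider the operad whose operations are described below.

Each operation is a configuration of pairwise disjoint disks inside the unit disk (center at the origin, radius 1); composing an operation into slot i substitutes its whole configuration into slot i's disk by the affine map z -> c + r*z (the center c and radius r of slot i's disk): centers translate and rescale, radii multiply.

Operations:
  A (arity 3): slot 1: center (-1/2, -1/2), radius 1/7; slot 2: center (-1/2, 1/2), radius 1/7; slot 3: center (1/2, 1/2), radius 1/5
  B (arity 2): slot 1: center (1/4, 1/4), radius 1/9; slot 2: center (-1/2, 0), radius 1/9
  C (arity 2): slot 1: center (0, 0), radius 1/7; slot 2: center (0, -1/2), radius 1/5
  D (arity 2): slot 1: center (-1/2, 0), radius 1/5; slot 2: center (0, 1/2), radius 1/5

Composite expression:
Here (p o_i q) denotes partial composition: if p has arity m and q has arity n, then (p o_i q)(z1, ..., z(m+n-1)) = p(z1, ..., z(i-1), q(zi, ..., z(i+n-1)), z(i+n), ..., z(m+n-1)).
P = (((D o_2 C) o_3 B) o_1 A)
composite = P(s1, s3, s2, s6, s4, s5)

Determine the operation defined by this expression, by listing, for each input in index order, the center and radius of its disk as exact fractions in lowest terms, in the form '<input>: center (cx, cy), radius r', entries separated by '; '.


s1: center (-3/5, -1/10), radius 1/35; s2: center (-2/5, 1/10), radius 1/25; s3: center (-3/5, 1/10), radius 1/35; s4: center (1/100, 41/100), radius 1/225; s5: center (-1/50, 2/5), radius 1/225; s6: center (0, 1/2), radius 1/35


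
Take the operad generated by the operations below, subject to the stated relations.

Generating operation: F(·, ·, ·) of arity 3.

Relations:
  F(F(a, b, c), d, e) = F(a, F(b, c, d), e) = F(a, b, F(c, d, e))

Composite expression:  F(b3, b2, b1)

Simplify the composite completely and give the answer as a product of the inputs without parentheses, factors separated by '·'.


b3 · b2 · b1

Every regrouping of F is equal, so read the b-inputs in written order.
F(b3, b2, b1) collapses to b3 · b2 · b1


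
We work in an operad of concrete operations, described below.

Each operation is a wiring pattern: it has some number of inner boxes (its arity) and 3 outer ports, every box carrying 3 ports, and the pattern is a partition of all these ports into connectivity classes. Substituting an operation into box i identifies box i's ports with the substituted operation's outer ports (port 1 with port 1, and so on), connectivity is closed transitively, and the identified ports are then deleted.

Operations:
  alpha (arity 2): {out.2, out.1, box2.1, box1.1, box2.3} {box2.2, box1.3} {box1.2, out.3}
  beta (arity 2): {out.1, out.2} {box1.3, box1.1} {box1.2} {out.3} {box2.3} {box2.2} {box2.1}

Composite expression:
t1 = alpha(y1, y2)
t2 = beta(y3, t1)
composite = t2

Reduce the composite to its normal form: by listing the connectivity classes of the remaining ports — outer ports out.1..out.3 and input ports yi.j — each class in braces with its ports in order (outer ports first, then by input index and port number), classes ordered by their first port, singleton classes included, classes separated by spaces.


Two ports join when wires chain via beta-identified ports.
after alpha, the pattern on (y1, y2) reads {out.1, out.2, y1.1, y2.1, y2.3} {out.3, y1.2} {y1.3, y2.2} (out.j = its outer ports)
after beta, the pattern on (y3, y1, y2) reads {out.1, out.2} {out.3} {y1.1, y2.1, y2.3} {y1.2} {y1.3, y2.2} {y3.1, y3.3} {y3.2} (out.j = its outer ports)

{out.1, out.2} {out.3} {y1.1, y2.1, y2.3} {y1.2} {y1.3, y2.2} {y3.1, y3.3} {y3.2}


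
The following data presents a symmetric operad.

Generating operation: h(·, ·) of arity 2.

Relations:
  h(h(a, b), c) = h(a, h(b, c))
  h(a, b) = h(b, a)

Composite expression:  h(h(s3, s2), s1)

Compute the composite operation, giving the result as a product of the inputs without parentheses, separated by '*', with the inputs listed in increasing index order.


With h associative and commutative, the s-input set is all that matters.
h(s3, s2) flattens to s3 * s2
h(h(s3, s2), s1) flattens to s3 * s2 * s1
the factors in increasing index order: s1 * s2 * s3

s1 * s2 * s3


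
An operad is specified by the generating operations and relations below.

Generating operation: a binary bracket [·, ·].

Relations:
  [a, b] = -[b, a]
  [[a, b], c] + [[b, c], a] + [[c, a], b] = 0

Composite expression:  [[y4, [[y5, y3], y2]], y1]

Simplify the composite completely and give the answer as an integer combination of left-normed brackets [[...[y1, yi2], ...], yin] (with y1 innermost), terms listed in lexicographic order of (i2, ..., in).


[[[[y1, y2], y3], y5], y4] - [[[[y1, y2], y5], y3], y4] - [[[[y1, y3], y5], y2], y4] - [[[[y1, y4], y2], y3], y5] + [[[[y1, y4], y2], y5], y3] + [[[[y1, y4], y3], y5], y2] - [[[[y1, y4], y5], y3], y2] + [[[[y1, y5], y3], y2], y4]

Skip Jacobi rewriting: expand, keep y1-initial words, read off terms.
Composite bracket: [[y4, [[y5, y3], y2]], y1]
Expanding via [a, b] = ab - ba: 16 signed words (2^4 = 16).
Coefficients come from the y1-initial words:
  the word y1y2y3y5y4 carries sign +1 and contributes +[[[[y1, y2], y3], y5], y4]
  the word y1y2y5y3y4 carries sign -1 and contributes -[[[[y1, y2], y5], y3], y4]
  the word y1y3y5y2y4 carries sign -1 and contributes -[[[[y1, y3], y5], y2], y4]
  the word y1y4y2y3y5 carries sign -1 and contributes -[[[[y1, y4], y2], y3], y5]
  the word y1y4y2y5y3 carries sign +1 and contributes +[[[[y1, y4], y2], y5], y3]
  the word y1y4y3y5y2 carries sign +1 and contributes +[[[[y1, y4], y3], y5], y2]
  the word y1y4y5y3y2 carries sign -1 and contributes -[[[[y1, y4], y5], y3], y2]
  the word y1y5y3y2y4 carries sign +1 and contributes +[[[[y1, y5], y3], y2], y4]


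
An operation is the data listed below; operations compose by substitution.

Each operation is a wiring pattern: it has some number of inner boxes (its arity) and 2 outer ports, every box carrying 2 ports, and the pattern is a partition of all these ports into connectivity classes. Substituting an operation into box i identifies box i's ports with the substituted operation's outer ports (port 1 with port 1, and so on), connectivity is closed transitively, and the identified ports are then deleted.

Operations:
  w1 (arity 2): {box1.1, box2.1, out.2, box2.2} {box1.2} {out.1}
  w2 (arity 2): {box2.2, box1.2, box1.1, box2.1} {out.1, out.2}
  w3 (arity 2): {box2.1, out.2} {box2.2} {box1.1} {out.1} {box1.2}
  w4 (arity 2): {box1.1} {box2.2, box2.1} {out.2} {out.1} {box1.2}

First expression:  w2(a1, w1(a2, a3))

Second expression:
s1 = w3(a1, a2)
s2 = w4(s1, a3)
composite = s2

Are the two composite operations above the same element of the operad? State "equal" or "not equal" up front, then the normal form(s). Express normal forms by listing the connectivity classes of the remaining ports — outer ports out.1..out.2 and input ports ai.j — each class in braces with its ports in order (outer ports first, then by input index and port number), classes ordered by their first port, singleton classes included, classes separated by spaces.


not equal; the first gives {out.1, out.2} {a1.1, a1.2, a2.1, a3.1, a3.2} {a2.2} and the second {out.1} {out.2} {a1.1} {a1.2} {a2.1} {a2.2} {a3.1, a3.2}


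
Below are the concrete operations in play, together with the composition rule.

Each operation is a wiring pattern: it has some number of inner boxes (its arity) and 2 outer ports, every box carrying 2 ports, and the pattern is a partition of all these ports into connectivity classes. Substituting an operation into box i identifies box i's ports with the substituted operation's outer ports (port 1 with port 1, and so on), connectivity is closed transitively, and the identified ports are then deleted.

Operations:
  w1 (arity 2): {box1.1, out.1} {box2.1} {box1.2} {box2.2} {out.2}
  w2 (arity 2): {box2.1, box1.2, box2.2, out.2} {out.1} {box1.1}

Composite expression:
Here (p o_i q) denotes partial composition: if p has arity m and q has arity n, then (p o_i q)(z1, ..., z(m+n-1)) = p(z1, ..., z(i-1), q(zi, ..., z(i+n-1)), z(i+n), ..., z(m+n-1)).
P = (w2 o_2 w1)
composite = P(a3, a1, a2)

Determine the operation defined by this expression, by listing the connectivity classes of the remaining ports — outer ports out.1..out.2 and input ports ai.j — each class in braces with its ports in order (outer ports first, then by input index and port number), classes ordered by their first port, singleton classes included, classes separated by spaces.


{out.1} {out.2, a1.1, a3.2} {a1.2} {a2.1} {a2.2} {a3.1}

Two ports join when wires chain via w2-identified ports.
composing w1 on (a1, a2), with out.j its own outer ports: {out.1, a1.1} {out.2} {a1.2} {a2.1} {a2.2}
composing w2 on (a3, a1, a2), with out.j its own outer ports: {out.1} {out.2, a1.1, a3.2} {a1.2} {a2.1} {a2.2} {a3.1}


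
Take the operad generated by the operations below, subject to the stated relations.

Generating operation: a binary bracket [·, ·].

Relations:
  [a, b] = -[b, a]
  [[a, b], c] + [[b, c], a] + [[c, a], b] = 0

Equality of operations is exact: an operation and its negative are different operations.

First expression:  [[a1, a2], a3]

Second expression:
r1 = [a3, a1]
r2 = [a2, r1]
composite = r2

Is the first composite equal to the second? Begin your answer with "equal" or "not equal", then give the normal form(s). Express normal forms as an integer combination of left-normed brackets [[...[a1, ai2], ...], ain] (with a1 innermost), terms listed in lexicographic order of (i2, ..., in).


not equal; the first gives [[a1, a2], a3] and the second [[a1, a3], a2]

The first composite normalizes to [[a1, a2], a3]
The second composite normalizes to [[a1, a3], a2]
They disagree, so not equal.


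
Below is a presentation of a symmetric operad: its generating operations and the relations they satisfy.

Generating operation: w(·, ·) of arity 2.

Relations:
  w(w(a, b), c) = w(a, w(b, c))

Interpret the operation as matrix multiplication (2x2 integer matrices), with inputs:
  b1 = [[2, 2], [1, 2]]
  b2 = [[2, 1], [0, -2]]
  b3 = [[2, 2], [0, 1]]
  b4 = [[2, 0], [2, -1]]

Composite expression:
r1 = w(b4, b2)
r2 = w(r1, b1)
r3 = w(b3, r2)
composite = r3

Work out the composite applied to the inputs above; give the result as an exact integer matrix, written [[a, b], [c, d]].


[[44, 56], [12, 16]]

w(b4, b2) = [[4, 2], [4, 4]]
w(w(b4, b2), b1) = [[10, 12], [12, 16]]
w(b3, w(w(b4, b2), b1)) = [[44, 56], [12, 16]]


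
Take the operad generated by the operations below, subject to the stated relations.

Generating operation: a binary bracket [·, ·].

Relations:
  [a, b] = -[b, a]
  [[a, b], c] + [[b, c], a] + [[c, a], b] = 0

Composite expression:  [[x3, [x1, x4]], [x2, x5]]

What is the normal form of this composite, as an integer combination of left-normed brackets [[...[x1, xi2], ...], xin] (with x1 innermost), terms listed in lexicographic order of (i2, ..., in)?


Expand each bracket as ab - ba; the x1-initial words give the coefficients.
Composite bracket: [[x3, [x1, x4]], [x2, x5]]
Full expansion: 16 signed words from ab - ba (2^4 = 16).
Keep just the words that open with x1:
  x1x4x3x2x5 (sign -1) contributes -[[[[x1, x4], x3], x2], x5]
  x1x4x3x5x2 (sign +1) contributes +[[[[x1, x4], x3], x5], x2]

-[[[[x1, x4], x3], x2], x5] + [[[[x1, x4], x3], x5], x2]


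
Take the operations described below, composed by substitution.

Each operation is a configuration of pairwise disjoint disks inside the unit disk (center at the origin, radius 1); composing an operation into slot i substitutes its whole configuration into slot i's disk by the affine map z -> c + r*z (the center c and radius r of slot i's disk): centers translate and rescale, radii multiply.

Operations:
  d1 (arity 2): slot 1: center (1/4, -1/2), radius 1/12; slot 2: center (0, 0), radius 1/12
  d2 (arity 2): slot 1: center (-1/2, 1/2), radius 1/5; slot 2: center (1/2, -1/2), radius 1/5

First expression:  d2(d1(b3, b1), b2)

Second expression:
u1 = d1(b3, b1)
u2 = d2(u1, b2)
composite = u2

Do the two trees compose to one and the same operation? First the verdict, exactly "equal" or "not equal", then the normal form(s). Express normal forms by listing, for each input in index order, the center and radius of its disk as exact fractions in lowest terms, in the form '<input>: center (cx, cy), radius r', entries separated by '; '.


The first expression reduces to b1: center (-1/2, 1/2), radius 1/60; b2: center (1/2, -1/2), radius 1/5; b3: center (-9/20, 2/5), radius 1/60
The second expression reduces to b1: center (-1/2, 1/2), radius 1/60; b2: center (1/2, -1/2), radius 1/5; b3: center (-9/20, 2/5), radius 1/60
Same normal form: equal.

equal; the common form is b1: center (-1/2, 1/2), radius 1/60; b2: center (1/2, -1/2), radius 1/5; b3: center (-9/20, 2/5), radius 1/60


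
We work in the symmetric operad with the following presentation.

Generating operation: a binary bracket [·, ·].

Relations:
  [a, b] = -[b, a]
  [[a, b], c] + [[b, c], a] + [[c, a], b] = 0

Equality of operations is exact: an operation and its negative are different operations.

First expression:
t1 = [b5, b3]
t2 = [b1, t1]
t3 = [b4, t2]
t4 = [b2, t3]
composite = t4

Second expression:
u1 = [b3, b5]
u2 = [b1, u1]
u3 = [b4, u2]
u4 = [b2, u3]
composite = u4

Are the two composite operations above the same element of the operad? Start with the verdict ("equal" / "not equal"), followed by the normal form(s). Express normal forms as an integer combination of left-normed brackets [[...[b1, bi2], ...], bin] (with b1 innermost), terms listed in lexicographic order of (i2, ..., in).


not equal — first -[[[[b1, b3], b5], b4], b2] + [[[[b1, b5], b3], b4], b2], second [[[[b1, b3], b5], b4], b2] - [[[[b1, b5], b3], b4], b2]

Reducing the first expression gives -[[[[b1, b3], b5], b4], b2] + [[[[b1, b5], b3], b4], b2]
Reducing the second expression gives [[[[b1, b3], b5], b4], b2] - [[[[b1, b5], b3], b4], b2]
Distinct normal forms: not equal.


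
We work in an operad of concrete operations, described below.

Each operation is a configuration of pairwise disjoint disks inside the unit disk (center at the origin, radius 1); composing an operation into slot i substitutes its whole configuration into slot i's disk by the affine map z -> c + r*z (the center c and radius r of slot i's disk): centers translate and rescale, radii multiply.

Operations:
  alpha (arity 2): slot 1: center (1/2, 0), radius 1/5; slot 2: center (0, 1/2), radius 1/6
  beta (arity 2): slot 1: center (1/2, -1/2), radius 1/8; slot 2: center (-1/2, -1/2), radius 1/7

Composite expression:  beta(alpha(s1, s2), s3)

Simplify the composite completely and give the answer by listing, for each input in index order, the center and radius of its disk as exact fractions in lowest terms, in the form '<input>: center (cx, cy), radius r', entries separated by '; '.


s1: center (9/16, -1/2), radius 1/40; s2: center (1/2, -7/16), radius 1/48; s3: center (-1/2, -1/2), radius 1/7


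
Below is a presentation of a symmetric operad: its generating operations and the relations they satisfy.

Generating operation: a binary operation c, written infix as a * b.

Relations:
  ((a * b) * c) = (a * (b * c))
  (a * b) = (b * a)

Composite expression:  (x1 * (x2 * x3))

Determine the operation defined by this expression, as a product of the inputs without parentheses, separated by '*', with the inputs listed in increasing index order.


x1 * x2 * x3

Reordering under c is free, so list the x-inputs canonically.
(x2 * x3) reduces to x2 * x3
(x1 * (x2 * x3)) reduces to x1 * x2 * x3
the factors in increasing index order: x1 * x2 * x3


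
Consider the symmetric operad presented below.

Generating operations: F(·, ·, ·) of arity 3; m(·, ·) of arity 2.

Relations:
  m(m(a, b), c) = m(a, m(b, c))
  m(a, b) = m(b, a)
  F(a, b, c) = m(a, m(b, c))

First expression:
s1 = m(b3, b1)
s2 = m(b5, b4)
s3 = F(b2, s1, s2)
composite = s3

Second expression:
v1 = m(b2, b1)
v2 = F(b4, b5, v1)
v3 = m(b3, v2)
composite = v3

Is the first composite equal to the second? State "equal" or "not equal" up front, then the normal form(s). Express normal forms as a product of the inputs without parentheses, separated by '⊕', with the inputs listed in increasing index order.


equal: each reduces to b1 ⊕ b2 ⊕ b3 ⊕ b4 ⊕ b5

The first expression reduces to b1 ⊕ b2 ⊕ b3 ⊕ b4 ⊕ b5
The second expression reduces to b1 ⊕ b2 ⊕ b3 ⊕ b4 ⊕ b5
Same normal form: equal.


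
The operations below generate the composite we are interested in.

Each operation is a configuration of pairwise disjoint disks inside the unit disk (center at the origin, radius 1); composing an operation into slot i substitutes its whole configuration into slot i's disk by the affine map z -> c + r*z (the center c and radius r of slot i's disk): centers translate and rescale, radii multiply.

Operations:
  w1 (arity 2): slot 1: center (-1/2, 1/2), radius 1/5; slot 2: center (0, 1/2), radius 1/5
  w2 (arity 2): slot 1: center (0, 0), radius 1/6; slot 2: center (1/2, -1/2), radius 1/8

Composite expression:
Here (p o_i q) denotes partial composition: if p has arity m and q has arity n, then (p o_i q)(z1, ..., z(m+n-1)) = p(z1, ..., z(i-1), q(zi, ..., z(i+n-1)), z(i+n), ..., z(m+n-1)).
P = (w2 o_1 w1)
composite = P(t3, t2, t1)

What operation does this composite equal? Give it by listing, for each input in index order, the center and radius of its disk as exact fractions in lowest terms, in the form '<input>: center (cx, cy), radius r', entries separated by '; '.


t1: center (1/2, -1/2), radius 1/8; t2: center (0, 1/12), radius 1/30; t3: center (-1/12, 1/12), radius 1/30


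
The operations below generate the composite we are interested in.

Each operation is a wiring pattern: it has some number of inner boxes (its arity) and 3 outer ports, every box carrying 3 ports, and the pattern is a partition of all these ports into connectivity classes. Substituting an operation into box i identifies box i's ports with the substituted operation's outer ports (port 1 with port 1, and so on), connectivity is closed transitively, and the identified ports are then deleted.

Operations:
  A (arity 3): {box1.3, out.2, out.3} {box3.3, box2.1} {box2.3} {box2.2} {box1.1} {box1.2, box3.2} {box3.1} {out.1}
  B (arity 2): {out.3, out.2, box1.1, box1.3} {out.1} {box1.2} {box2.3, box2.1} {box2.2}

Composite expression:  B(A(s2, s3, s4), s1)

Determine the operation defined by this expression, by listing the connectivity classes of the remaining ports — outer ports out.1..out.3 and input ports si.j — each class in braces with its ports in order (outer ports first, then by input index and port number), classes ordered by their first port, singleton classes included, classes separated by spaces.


Two ports join when wires chain via B-identified ports.
composing A on (s2, s3, s4), with out.j its own outer ports: {out.1} {out.2, out.3, s2.3} {s2.1} {s2.2, s4.2} {s3.1, s4.3} {s3.2} {s3.3} {s4.1}
composing B on (s2, s3, s4, s1), with out.j its own outer ports: {out.1} {out.2, out.3, s2.3} {s1.1, s1.3} {s1.2} {s2.1} {s2.2, s4.2} {s3.1, s4.3} {s3.2} {s3.3} {s4.1}

{out.1} {out.2, out.3, s2.3} {s1.1, s1.3} {s1.2} {s2.1} {s2.2, s4.2} {s3.1, s4.3} {s3.2} {s3.3} {s4.1}


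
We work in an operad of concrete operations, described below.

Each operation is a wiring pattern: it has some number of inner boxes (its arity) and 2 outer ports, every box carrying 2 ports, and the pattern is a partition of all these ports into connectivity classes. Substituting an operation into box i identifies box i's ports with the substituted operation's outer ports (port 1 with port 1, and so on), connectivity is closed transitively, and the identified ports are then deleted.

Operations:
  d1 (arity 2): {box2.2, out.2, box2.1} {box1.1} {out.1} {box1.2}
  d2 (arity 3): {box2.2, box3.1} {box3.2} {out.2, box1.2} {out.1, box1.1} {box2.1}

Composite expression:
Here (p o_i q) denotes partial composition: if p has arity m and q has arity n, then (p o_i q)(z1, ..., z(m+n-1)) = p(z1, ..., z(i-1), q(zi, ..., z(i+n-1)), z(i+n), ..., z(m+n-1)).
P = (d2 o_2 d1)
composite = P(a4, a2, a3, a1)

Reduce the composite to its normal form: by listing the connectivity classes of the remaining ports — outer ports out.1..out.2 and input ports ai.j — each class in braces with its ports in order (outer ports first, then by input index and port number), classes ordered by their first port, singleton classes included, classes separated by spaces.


{out.1, a4.1} {out.2, a4.2} {a1.1, a3.1, a3.2} {a1.2} {a2.1} {a2.2}


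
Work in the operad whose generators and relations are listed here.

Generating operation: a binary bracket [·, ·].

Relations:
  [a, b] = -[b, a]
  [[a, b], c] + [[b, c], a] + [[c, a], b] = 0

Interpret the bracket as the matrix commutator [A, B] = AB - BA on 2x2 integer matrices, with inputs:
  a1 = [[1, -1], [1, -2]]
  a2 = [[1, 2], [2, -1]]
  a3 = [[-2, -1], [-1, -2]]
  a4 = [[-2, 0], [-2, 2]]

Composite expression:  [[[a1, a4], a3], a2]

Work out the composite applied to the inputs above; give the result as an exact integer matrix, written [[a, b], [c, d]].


[a1, a4] = [[2, -4], [2, -2]]
[[a1, a4], a3] = [[6, -4], [4, -6]]
[[[a1, a4], a3], a2] = [[-16, 32], [-16, 16]]

[[-16, 32], [-16, 16]]
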